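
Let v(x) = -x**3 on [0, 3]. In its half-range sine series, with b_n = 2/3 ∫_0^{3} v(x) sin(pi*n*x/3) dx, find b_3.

b_3 = 2/3 ∫_0^{3} (-x**3) sin(pi*x) dx.
Integrating by parts three times (tabular method), an antiderivative of (-x**3) sin(pi*x) is x**3*cos(pi*x)/pi - 3*x**2*sin(pi*x)/pi**2 - 6*x*cos(pi*x)/pi**3 + 6*sin(pi*x)/pi**4; evaluating from 0 to 3: ∫_{0}^{3} (-x**3) sin(pi*x) dx = (-27/pi + 18/pi**3) - (0) = -27/pi + 18/pi**3.
Hence b_3 = (2/3)·(-27/pi + 18/pi**3) = -18/pi + 12/pi**3.

-18/pi + 12/pi**3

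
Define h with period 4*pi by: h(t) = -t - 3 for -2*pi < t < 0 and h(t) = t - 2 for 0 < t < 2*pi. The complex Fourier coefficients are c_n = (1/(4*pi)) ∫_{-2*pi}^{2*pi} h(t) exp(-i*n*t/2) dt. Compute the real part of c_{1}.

Since h is real-valued, Re(c_{1}) = (1/(4*pi)) ∫_{-2*pi}^{2*pi} h(t) cos(t/2) dt = a_{1}/2.
Split the integral at the breakpoints.
Integrating by parts (boundary term plus one more integral), an antiderivative of (-t - 3) cos(t/2) is -2*t*sin(t/2) - 6*sin(t/2) - 4*cos(t/2); evaluating from -2*pi to 0: ∫_{-2*pi}^{0} (-t - 3) cos(t/2) dt = (-4) - (4) = -8.
Integrating by parts (boundary term plus one more integral), an antiderivative of (t - 2) cos(t/2) is 2*t*sin(t/2) - 4*sin(t/2) + 4*cos(t/2); evaluating from 0 to 2*pi: ∫_{0}^{2*pi} (t - 2) cos(t/2) dt = (-4) - (4) = -8.
So ∫_{-2*pi}^{2*pi} h(t) cos(t/2) dt = -16.
Hence Re(c_{1}) = (1/(4*pi))·(-16) = -4/pi.

-4/pi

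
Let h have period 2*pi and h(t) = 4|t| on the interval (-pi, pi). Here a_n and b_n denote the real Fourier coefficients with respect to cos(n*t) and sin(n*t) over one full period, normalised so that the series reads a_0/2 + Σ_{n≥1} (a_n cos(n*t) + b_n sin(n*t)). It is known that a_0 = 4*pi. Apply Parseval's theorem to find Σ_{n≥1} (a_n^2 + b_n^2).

Parseval: a_0^2/2 + Σ_{n≥1} (a_n^2+b_n^2) = 1/pi ∫_{-pi}^{pi} h(t)^2 dt = 32*pi**2/3.
Subtract a_0^2/2 = 8*pi**2: Σ (a_n^2+b_n^2) = 8*pi**2/3.

8*pi**2/3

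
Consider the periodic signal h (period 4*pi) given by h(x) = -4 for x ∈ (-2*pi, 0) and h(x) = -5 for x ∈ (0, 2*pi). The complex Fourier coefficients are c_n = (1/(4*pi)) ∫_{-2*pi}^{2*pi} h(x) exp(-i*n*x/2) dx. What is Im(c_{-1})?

-1/pi

Since h is real-valued, Im(c_{-1}) = -(1/(4*pi)) ∫_{-2*pi}^{2*pi} h(x) sin(-x/2) dx = b_{1}/2.
Split the integral at the breakpoints.
Directly, an antiderivative of (-4) sin(-x/2) is -8*cos(x/2); evaluating from -2*pi to 0: ∫_{-2*pi}^{0} (-4) sin(-x/2) dx = (-8) - (8) = -16.
Directly, an antiderivative of (-5) sin(-x/2) is -10*cos(x/2); evaluating from 0 to 2*pi: ∫_{0}^{2*pi} (-5) sin(-x/2) dx = (10) - (-10) = 20.
So ∫_{-2*pi}^{2*pi} h(x) sin(-x/2) dx = 4.
Hence Im(c_{-1}) = (-1/(4*pi))·(4) = -1/pi.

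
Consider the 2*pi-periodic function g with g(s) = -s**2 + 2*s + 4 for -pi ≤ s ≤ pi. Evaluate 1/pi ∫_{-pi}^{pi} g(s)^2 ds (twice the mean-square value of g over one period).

-8*pi**2/3 + 32 + 2*pi**4/5

1/pi ∫_{-pi}^{pi} g(s)^2 ds = 1/pi · (2*pi*(-20*pi**2 + 240 + 3*pi**4)/15) = -8*pi**2/3 + 32 + 2*pi**4/5.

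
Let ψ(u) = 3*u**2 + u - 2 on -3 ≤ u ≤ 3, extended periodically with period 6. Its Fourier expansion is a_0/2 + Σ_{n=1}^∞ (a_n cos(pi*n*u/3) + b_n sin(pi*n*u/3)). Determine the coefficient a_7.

a_7 = 1/3 ∫_{-3}^{3} ψ(u) cos(7*pi*u/3) du.
Integrating by parts twice (tabular method), an antiderivative of (3*u**2 + u - 2) cos(7*pi*u/3) is 9*u**2*sin(7*pi*u/3)/(7*pi) + 3*u*sin(7*pi*u/3)/(7*pi) + 54*u*cos(7*pi*u/3)/(49*pi**2) - 6*sin(7*pi*u/3)/(7*pi) - 162*sin(7*pi*u/3)/(343*pi**3) + 9*cos(7*pi*u/3)/(49*pi**2); evaluating from -3 to 3: ∫_{-3}^{3} (3*u**2 + u - 2) cos(7*pi*u/3) du = (-171/(49*pi**2)) - (153/(49*pi**2)) = -324/(49*pi**2).
Hence a_7 = (1/3)·(-324/(49*pi**2)) = -108/(49*pi**2).

-108/(49*pi**2)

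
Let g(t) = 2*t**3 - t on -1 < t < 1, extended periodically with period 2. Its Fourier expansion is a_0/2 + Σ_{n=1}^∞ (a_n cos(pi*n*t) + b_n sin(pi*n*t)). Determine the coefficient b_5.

2*(-12 + 25*pi**2)/(125*pi**3)

b_5 = ∫_{-1}^{1} g(t) sin(5*pi*t) dt.
g is odd and sin(5*pi*t) is odd, so the integrand is even and b_5 = 2 ∫_0^{1} g(t) sin(5*pi*t) dt.
Integrating by parts three times (tabular method), an antiderivative of (2*t**3 - t) sin(5*pi*t) is -2*t**3*cos(5*pi*t)/(5*pi) + 6*t**2*sin(5*pi*t)/(25*pi**2) + 12*t*cos(5*pi*t)/(125*pi**3) + t*cos(5*pi*t)/(5*pi) - sin(5*pi*t)/(25*pi**2) - 12*sin(5*pi*t)/(625*pi**4); evaluating from 0 to 1: ∫_{0}^{1} (2*t**3 - t) sin(5*pi*t) dt = ((-12 + 25*pi**2)/(125*pi**3)) - (0) = (-12 + 25*pi**2)/(125*pi**3).
Hence b_5 = 2·((-12 + 25*pi**2)/(125*pi**3)) = 2*(-12 + 25*pi**2)/(125*pi**3).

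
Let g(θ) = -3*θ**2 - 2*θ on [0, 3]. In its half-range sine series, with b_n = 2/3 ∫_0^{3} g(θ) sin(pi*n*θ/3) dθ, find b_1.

b_1 = 2/3 ∫_0^{3} (-3*θ**2 - 2*θ) sin(pi*θ/3) dθ.
Integrating by parts twice (tabular method), an antiderivative of (-3*θ**2 - 2*θ) sin(pi*θ/3) is 9*θ**2*cos(pi*θ/3)/pi - 54*θ*sin(pi*θ/3)/pi**2 + 6*θ*cos(pi*θ/3)/pi - 18*sin(pi*θ/3)/pi**2 - 162*cos(pi*θ/3)/pi**3; evaluating from 0 to 3: ∫_{0}^{3} (-3*θ**2 - 2*θ) sin(pi*θ/3) dθ = (-99/pi + 162/pi**3) - (-162/pi**3) = -99/pi + 324/pi**3.
Hence b_1 = (2/3)·(-99/pi + 324/pi**3) = -66/pi + 216/pi**3.

-66/pi + 216/pi**3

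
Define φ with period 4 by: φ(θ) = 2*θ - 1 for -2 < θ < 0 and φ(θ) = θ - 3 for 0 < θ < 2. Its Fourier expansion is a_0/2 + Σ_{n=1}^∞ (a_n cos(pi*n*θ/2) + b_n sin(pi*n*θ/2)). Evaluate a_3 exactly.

4/(9*pi**2)

a_3 = 1/2 ∫_{-2}^{2} φ(θ) cos(3*pi*θ/2) dθ.
Split the integral at the breakpoints.
Integrating by parts (boundary term plus one more integral), an antiderivative of (2*θ - 1) cos(3*pi*θ/2) is 4*θ*sin(3*pi*θ/2)/(3*pi) - 2*sin(3*pi*θ/2)/(3*pi) + 8*cos(3*pi*θ/2)/(9*pi**2); evaluating from -2 to 0: ∫_{-2}^{0} (2*θ - 1) cos(3*pi*θ/2) dθ = (8/(9*pi**2)) - (-8/(9*pi**2)) = 16/(9*pi**2).
Integrating by parts (boundary term plus one more integral), an antiderivative of (θ - 3) cos(3*pi*θ/2) is 2*θ*sin(3*pi*θ/2)/(3*pi) - 2*sin(3*pi*θ/2)/pi + 4*cos(3*pi*θ/2)/(9*pi**2); evaluating from 0 to 2: ∫_{0}^{2} (θ - 3) cos(3*pi*θ/2) dθ = (-4/(9*pi**2)) - (4/(9*pi**2)) = -8/(9*pi**2).
Summing the pieces and multiplying by (1/2) gives a_3 = 4/(9*pi**2).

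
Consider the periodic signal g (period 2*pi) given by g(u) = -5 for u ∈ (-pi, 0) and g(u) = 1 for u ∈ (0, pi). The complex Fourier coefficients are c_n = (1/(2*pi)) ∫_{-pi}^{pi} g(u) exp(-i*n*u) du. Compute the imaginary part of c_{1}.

Since g is real-valued, Im(c_{1}) = -(1/(2*pi)) ∫_{-pi}^{pi} g(u) sin(u) du = -b_{1}/2.
Split the integral at the breakpoints.
Directly, an antiderivative of (-5) sin(u) is 5*cos(u); evaluating from -pi to 0: ∫_{-pi}^{0} (-5) sin(u) du = (5) - (-5) = 10.
Directly, an antiderivative of (1) sin(u) is -cos(u); evaluating from 0 to pi: ∫_{0}^{pi} (1) sin(u) du = (1) - (-1) = 2.
So ∫_{-pi}^{pi} g(u) sin(u) du = 12.
Hence Im(c_{1}) = (-1/(2*pi))·(12) = -6/pi.

-6/pi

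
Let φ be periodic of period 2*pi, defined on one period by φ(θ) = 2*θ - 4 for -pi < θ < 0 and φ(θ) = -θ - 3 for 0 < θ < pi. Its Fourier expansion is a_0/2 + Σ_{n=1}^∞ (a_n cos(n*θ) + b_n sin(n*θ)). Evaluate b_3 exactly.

(2 + pi)/(3*pi)

b_3 = 1/pi ∫_{-pi}^{pi} φ(θ) sin(3*θ) dθ.
Split the integral at the breakpoints.
Integrating by parts (boundary term plus one more integral), an antiderivative of (2*θ - 4) sin(3*θ) is -2*θ*cos(3*θ)/3 + 2*sin(3*θ)/9 + 4*cos(3*θ)/3; evaluating from -pi to 0: ∫_{-pi}^{0} (2*θ - 4) sin(3*θ) dθ = (4/3) - (-2*pi/3 - 4/3) = 2*pi/3 + 8/3.
Integrating by parts (boundary term plus one more integral), an antiderivative of (-θ - 3) sin(3*θ) is θ*cos(3*θ)/3 - sin(3*θ)/9 + cos(3*θ); evaluating from 0 to pi: ∫_{0}^{pi} (-θ - 3) sin(3*θ) dθ = (-pi/3 - 1) - (1) = -2 - pi/3.
Summing the pieces and multiplying by (1/pi) gives b_3 = (2 + pi)/(3*pi).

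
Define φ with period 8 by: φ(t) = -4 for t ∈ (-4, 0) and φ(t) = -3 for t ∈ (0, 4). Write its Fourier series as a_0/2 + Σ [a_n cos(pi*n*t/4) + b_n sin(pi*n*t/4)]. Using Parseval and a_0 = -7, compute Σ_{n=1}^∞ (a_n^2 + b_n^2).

Parseval: a_0^2/2 + Σ_{n≥1} (a_n^2+b_n^2) = 1/4 ∫_{-4}^{4} φ(t)^2 dt = 25.
Subtract a_0^2/2 = 49/2: Σ (a_n^2+b_n^2) = 1/2.

1/2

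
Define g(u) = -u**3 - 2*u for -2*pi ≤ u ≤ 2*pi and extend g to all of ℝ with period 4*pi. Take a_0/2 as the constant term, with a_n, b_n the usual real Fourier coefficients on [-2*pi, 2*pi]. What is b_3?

8/9 - 16*pi**2/3

b_3 = (1/(2*pi)) ∫_{-2*pi}^{2*pi} g(u) sin(3*u/2) du.
g is odd and sin(3*u/2) is odd, so the integrand is even and b_3 = 1/pi ∫_0^{2*pi} g(u) sin(3*u/2) du.
Integrating by parts three times (tabular method), an antiderivative of (-u**3 - 2*u) sin(3*u/2) is 2*u**3*cos(3*u/2)/3 - 4*u**2*sin(3*u/2)/3 - 4*u*cos(3*u/2)/9 + 8*sin(3*u/2)/27; evaluating from 0 to 2*pi: ∫_{0}^{2*pi} (-u**3 - 2*u) sin(3*u/2) du = (8*pi*(1 - 6*pi**2)/9) - (0) = 8*pi*(1 - 6*pi**2)/9.
Hence b_3 = (1/pi)·(8*pi*(1 - 6*pi**2)/9) = 8/9 - 16*pi**2/3.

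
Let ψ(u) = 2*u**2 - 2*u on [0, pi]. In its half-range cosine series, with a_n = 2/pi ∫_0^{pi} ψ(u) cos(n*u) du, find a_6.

a_6 = 2/pi ∫_0^{pi} (2*u**2 - 2*u) cos(6*u) du.
Integrating by parts twice (tabular method), an antiderivative of (2*u**2 - 2*u) cos(6*u) is u**2*sin(6*u)/3 - u*sin(6*u)/3 + u*cos(6*u)/9 - sin(6*u)/54 - cos(6*u)/18; evaluating from 0 to pi: ∫_{0}^{pi} (2*u**2 - 2*u) cos(6*u) du = (-1/18 + pi/9) - (-1/18) = pi/9.
Hence a_6 = (2/pi)·(pi/9) = 2/9.

2/9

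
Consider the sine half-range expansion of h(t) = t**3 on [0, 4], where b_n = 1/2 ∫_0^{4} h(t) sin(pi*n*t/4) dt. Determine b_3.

b_3 = 1/2 ∫_0^{4} (t**3) sin(3*pi*t/4) dt.
Integrating by parts three times (tabular method), an antiderivative of (t**3) sin(3*pi*t/4) is -4*t**3*cos(3*pi*t/4)/(3*pi) + 16*t**2*sin(3*pi*t/4)/(3*pi**2) + 128*t*cos(3*pi*t/4)/(9*pi**3) - 512*sin(3*pi*t/4)/(27*pi**4); evaluating from 0 to 4: ∫_{0}^{4} (t**3) sin(3*pi*t/4) dt = (256*(-2 + 3*pi**2)/(9*pi**3)) - (0) = 256*(-2 + 3*pi**2)/(9*pi**3).
Hence b_3 = (1/2)·(256*(-2 + 3*pi**2)/(9*pi**3)) = 128*(-2 + 3*pi**2)/(9*pi**3).

128*(-2 + 3*pi**2)/(9*pi**3)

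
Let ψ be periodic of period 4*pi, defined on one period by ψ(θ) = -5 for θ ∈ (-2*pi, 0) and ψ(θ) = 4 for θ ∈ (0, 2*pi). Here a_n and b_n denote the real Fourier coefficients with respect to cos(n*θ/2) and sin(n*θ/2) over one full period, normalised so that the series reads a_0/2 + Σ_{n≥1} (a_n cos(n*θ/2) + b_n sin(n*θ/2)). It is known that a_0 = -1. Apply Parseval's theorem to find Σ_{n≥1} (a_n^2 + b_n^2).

81/2

Parseval: a_0^2/2 + Σ_{n≥1} (a_n^2+b_n^2) = (1/(2*pi)) ∫_{-2*pi}^{2*pi} ψ(θ)^2 dθ = 41.
Subtract a_0^2/2 = 1/2: Σ (a_n^2+b_n^2) = 81/2.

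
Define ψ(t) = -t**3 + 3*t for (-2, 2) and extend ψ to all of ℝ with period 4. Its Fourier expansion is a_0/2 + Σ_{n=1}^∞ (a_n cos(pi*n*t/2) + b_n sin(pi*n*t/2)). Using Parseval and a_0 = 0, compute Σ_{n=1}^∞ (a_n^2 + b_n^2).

Parseval: a_0^2/2 + Σ_{n≥1} (a_n^2+b_n^2) = 1/2 ∫_{-2}^{2} ψ(t)^2 dt = 136/35.
Subtract a_0^2/2 = 0: Σ (a_n^2+b_n^2) = 136/35.

136/35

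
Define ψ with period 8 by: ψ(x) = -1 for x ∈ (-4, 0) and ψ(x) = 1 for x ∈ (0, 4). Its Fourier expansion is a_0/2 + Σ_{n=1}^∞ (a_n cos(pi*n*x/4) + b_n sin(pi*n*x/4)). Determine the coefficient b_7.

4/(7*pi)

b_7 = 1/4 ∫_{-4}^{4} ψ(x) sin(7*pi*x/4) dx.
ψ is odd and sin(7*pi*x/4) is odd, so the integrand is even and b_7 = 1/2 ∫_0^{4} ψ(x) sin(7*pi*x/4) dx.
Directly, an antiderivative of (1) sin(7*pi*x/4) is -4*cos(7*pi*x/4)/(7*pi); evaluating from 0 to 4: ∫_{0}^{4} (1) sin(7*pi*x/4) dx = (4/(7*pi)) - (-4/(7*pi)) = 8/(7*pi).
Hence b_7 = (1/2)·(8/(7*pi)) = 4/(7*pi).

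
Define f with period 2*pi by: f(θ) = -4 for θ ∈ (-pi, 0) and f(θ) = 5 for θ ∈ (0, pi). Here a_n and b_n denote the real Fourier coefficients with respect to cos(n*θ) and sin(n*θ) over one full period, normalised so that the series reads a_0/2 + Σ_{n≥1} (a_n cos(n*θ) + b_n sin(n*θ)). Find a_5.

a_5 = 1/pi ∫_{-pi}^{pi} f(θ) cos(5*θ) dθ.
Split the integral at the breakpoints.
Directly, an antiderivative of (-4) cos(5*θ) is -4*sin(5*θ)/5; evaluating from -pi to 0: ∫_{-pi}^{0} (-4) cos(5*θ) dθ = (0) - (0) = 0.
Directly, an antiderivative of (5) cos(5*θ) is sin(5*θ); evaluating from 0 to pi: ∫_{0}^{pi} (5) cos(5*θ) dθ = (0) - (0) = 0.
Summing the pieces and multiplying by (1/pi) gives a_5 = 0.

0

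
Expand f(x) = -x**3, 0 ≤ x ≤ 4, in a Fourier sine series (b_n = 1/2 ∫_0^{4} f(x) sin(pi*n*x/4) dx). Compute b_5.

128*(6 - 25*pi**2)/(125*pi**3)

b_5 = 1/2 ∫_0^{4} (-x**3) sin(5*pi*x/4) dx.
Integrating by parts three times (tabular method), an antiderivative of (-x**3) sin(5*pi*x/4) is 4*x**3*cos(5*pi*x/4)/(5*pi) - 48*x**2*sin(5*pi*x/4)/(25*pi**2) - 384*x*cos(5*pi*x/4)/(125*pi**3) + 1536*sin(5*pi*x/4)/(625*pi**4); evaluating from 0 to 4: ∫_{0}^{4} (-x**3) sin(5*pi*x/4) dx = (256*(6 - 25*pi**2)/(125*pi**3)) - (0) = 256*(6 - 25*pi**2)/(125*pi**3).
Hence b_5 = (1/2)·(256*(6 - 25*pi**2)/(125*pi**3)) = 128*(6 - 25*pi**2)/(125*pi**3).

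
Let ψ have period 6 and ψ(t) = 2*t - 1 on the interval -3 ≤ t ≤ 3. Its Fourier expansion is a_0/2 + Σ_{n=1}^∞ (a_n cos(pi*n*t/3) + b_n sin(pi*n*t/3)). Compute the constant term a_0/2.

a_0 = 1/3 ∫_{-3}^{3} ψ(t) dt = 1/3 · (-6) = -2.
So the constant term a_0/2 = -1.

-1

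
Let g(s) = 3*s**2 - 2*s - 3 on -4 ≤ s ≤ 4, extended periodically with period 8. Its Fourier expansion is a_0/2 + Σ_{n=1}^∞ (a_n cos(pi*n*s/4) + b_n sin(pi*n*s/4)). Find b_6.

b_6 = 1/4 ∫_{-4}^{4} g(s) sin(3*pi*s/2) ds.
Integrating by parts twice (tabular method), an antiderivative of (3*s**2 - 2*s - 3) sin(3*pi*s/2) is -2*s**2*cos(3*pi*s/2)/pi + 8*s*sin(3*pi*s/2)/(3*pi**2) + 4*s*cos(3*pi*s/2)/(3*pi) - 8*sin(3*pi*s/2)/(9*pi**2) + 16*cos(3*pi*s/2)/(9*pi**3) + 2*cos(3*pi*s/2)/pi; evaluating from -4 to 4: ∫_{-4}^{4} (3*s**2 - 2*s - 3) sin(3*pi*s/2) ds = (2*(8 - 111*pi**2)/(9*pi**3)) - (2*(8 - 159*pi**2)/(9*pi**3)) = 32/(3*pi).
Hence b_6 = (1/4)·(32/(3*pi)) = 8/(3*pi).

8/(3*pi)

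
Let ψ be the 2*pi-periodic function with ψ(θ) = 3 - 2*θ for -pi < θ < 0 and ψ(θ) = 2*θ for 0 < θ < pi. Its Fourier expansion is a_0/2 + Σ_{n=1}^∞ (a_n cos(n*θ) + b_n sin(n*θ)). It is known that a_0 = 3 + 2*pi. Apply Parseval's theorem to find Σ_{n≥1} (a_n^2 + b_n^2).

Parseval: a_0^2/2 + Σ_{n≥1} (a_n^2+b_n^2) = 1/pi ∫_{-pi}^{pi} ψ(θ)^2 dθ = 9 + 6*pi + 8*pi**2/3.
Subtract a_0^2/2 = (3 + 2*pi)**2/2: Σ (a_n^2+b_n^2) = 9/2 + 2*pi**2/3.

9/2 + 2*pi**2/3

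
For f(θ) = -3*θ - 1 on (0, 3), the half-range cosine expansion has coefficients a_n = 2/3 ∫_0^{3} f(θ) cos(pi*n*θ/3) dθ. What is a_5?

a_5 = 2/3 ∫_0^{3} (-3*θ - 1) cos(5*pi*θ/3) dθ.
Integrating by parts (boundary term plus one more integral), an antiderivative of (-3*θ - 1) cos(5*pi*θ/3) is -9*θ*sin(5*pi*θ/3)/(5*pi) - 3*sin(5*pi*θ/3)/(5*pi) - 27*cos(5*pi*θ/3)/(25*pi**2); evaluating from 0 to 3: ∫_{0}^{3} (-3*θ - 1) cos(5*pi*θ/3) dθ = (27/(25*pi**2)) - (-27/(25*pi**2)) = 54/(25*pi**2).
Hence a_5 = (2/3)·(54/(25*pi**2)) = 36/(25*pi**2).

36/(25*pi**2)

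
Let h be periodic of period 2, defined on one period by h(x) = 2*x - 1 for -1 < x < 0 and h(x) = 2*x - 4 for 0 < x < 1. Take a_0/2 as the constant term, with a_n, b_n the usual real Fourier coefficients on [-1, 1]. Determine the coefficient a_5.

0

a_5 = ∫_{-1}^{1} h(x) cos(5*pi*x) dx.
Split the integral at the breakpoints.
Integrating by parts (boundary term plus one more integral), an antiderivative of (2*x - 1) cos(5*pi*x) is 2*x*sin(5*pi*x)/(5*pi) - sin(5*pi*x)/(5*pi) + 2*cos(5*pi*x)/(25*pi**2); evaluating from -1 to 0: ∫_{-1}^{0} (2*x - 1) cos(5*pi*x) dx = (2/(25*pi**2)) - (-2/(25*pi**2)) = 4/(25*pi**2).
Integrating by parts (boundary term plus one more integral), an antiderivative of (2*x - 4) cos(5*pi*x) is 2*x*sin(5*pi*x)/(5*pi) - 4*sin(5*pi*x)/(5*pi) + 2*cos(5*pi*x)/(25*pi**2); evaluating from 0 to 1: ∫_{0}^{1} (2*x - 4) cos(5*pi*x) dx = (-2/(25*pi**2)) - (2/(25*pi**2)) = -4/(25*pi**2).
Summing the pieces gives a_5 = 0.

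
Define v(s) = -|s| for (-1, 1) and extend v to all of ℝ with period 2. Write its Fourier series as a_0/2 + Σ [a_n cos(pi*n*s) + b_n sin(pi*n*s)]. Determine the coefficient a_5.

a_5 = ∫_{-1}^{1} v(s) cos(5*pi*s) ds.
v is even and cos(5*pi*s) is even, so the integrand is even and a_5 = 2 ∫_0^{1} v(s) cos(5*pi*s) ds.
Integrating by parts (boundary term plus one more integral), an antiderivative of (-s) cos(5*pi*s) is -s*sin(5*pi*s)/(5*pi) - cos(5*pi*s)/(25*pi**2); evaluating from 0 to 1: ∫_{0}^{1} (-s) cos(5*pi*s) ds = (1/(25*pi**2)) - (-1/(25*pi**2)) = 2/(25*pi**2).
Hence a_5 = 2·(2/(25*pi**2)) = 4/(25*pi**2).

4/(25*pi**2)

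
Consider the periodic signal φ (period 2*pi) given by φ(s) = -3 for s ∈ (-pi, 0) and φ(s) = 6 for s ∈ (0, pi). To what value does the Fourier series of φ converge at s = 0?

At s = 0 the one-sided limits are φ(0^-) = -3 and φ(0^+) = 6.
By Dirichlet's theorem the series converges to their average, [(-3) + (6)]/2 = 3/2.

3/2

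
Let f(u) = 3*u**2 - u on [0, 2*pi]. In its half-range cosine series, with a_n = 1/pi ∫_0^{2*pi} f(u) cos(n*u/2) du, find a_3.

a_3 = 1/pi ∫_0^{2*pi} (3*u**2 - u) cos(3*u/2) du.
Integrating by parts twice (tabular method), an antiderivative of (3*u**2 - u) cos(3*u/2) is 2*u**2*sin(3*u/2) - 2*u*sin(3*u/2)/3 + 8*u*cos(3*u/2)/3 - 16*sin(3*u/2)/9 - 4*cos(3*u/2)/9; evaluating from 0 to 2*pi: ∫_{0}^{2*pi} (3*u**2 - u) cos(3*u/2) du = (4/9 - 16*pi/3) - (-4/9) = 8/9 - 16*pi/3.
Hence a_3 = (1/pi)·(8/9 - 16*pi/3) = 8*(1 - 6*pi)/(9*pi).

8*(1 - 6*pi)/(9*pi)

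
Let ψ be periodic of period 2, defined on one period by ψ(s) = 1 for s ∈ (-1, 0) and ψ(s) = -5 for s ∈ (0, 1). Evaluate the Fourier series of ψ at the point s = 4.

s = 4 differs from s = 0 by 2 full period(s), and the series is 2-periodic.
At s = 0 the one-sided limits are ψ(0^-) = 1 and ψ(0^+) = -5.
By Dirichlet's theorem the series converges to their average, [(1) + (-5)]/2 = -2.

-2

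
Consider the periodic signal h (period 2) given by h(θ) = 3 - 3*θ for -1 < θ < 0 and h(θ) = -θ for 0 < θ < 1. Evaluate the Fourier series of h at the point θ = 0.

3/2

At θ = 0 the one-sided limits are h(0^-) = 3 and h(0^+) = 0.
By Dirichlet's theorem the series converges to their average, [(3) + (0)]/2 = 3/2.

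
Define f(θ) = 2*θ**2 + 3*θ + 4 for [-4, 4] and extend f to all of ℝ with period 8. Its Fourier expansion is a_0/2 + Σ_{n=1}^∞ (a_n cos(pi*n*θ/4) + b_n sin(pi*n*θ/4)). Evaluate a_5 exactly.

-128/(25*pi**2)

a_5 = 1/4 ∫_{-4}^{4} f(θ) cos(5*pi*θ/4) dθ.
Integrating by parts twice (tabular method), an antiderivative of (2*θ**2 + 3*θ + 4) cos(5*pi*θ/4) is 8*θ**2*sin(5*pi*θ/4)/(5*pi) + 12*θ*sin(5*pi*θ/4)/(5*pi) + 64*θ*cos(5*pi*θ/4)/(25*pi**2) - 256*sin(5*pi*θ/4)/(125*pi**3) + 16*sin(5*pi*θ/4)/(5*pi) + 48*cos(5*pi*θ/4)/(25*pi**2); evaluating from -4 to 4: ∫_{-4}^{4} (2*θ**2 + 3*θ + 4) cos(5*pi*θ/4) dθ = (-304/(25*pi**2)) - (208/(25*pi**2)) = -512/(25*pi**2).
Hence a_5 = (1/4)·(-512/(25*pi**2)) = -128/(25*pi**2).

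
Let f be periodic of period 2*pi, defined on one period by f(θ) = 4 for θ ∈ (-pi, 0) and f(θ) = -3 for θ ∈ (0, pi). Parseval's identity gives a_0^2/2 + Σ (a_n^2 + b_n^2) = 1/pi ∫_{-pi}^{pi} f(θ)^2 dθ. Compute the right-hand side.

25

1/pi ∫_{-pi}^{pi} f(θ)^2 dθ = 1/pi · (25*pi) = 25.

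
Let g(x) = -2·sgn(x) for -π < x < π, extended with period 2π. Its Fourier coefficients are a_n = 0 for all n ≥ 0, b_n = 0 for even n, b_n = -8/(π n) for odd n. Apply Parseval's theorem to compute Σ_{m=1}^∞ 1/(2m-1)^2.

Parseval: Σ b_n^2 = (1/π) ∫_{-π}^{π} g(x)^2 dx = 8.
Only odd n contribute, with b_n^2 = 64/(π^2 n^2), so Σ_{m≥1} 1/(2m-1)^2 = π^2·(8)/64 = pi**2/8.

pi**2/8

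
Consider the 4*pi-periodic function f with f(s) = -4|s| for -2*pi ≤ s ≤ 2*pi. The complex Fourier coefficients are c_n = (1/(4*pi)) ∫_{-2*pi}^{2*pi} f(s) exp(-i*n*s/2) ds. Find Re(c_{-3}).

Since f is real-valued, Re(c_{-3}) = (1/(4*pi)) ∫_{-2*pi}^{2*pi} f(s) cos(-3*s/2) ds = a_{3}/2.
f is even and cos(-3*s/2) is even, so the integrand is even: ∫_{-2*pi}^{2*pi} f(s) cos(-3*s/2) ds = 2∫_0^{2*pi} f(s) cos(-3*s/2) ds.
Integrating by parts (boundary term plus one more integral), an antiderivative of (-4*s) cos(-3*s/2) is -8*s*sin(3*s/2)/3 - 16*cos(3*s/2)/9; evaluating from 0 to 2*pi: ∫_{0}^{2*pi} (-4*s) cos(-3*s/2) ds = (16/9) - (-16/9) = 32/9.
So ∫_{-2*pi}^{2*pi} f(s) cos(-3*s/2) ds = 64/9.
Hence Re(c_{-3}) = (1/(4*pi))·(64/9) = 16/(9*pi).

16/(9*pi)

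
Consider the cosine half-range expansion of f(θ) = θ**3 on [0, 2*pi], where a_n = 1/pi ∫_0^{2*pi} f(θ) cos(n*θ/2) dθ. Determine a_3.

a_3 = 1/pi ∫_0^{2*pi} (θ**3) cos(3*θ/2) dθ.
Integrating by parts three times (tabular method), an antiderivative of (θ**3) cos(3*θ/2) is 2*θ**3*sin(3*θ/2)/3 + 4*θ**2*cos(3*θ/2)/3 - 16*θ*sin(3*θ/2)/9 - 32*cos(3*θ/2)/27; evaluating from 0 to 2*pi: ∫_{0}^{2*pi} (θ**3) cos(3*θ/2) dθ = (32/27 - 16*pi**2/3) - (-32/27) = 64/27 - 16*pi**2/3.
Hence a_3 = (1/pi)·(64/27 - 16*pi**2/3) = 16*(4 - 9*pi**2)/(27*pi).

16*(4 - 9*pi**2)/(27*pi)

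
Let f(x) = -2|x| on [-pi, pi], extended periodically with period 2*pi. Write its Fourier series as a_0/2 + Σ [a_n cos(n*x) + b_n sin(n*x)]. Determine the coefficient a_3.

a_3 = 1/pi ∫_{-pi}^{pi} f(x) cos(3*x) dx.
f is even and cos(3*x) is even, so the integrand is even and a_3 = 2/pi ∫_0^{pi} f(x) cos(3*x) dx.
Integrating by parts (boundary term plus one more integral), an antiderivative of (-2*x) cos(3*x) is -2*x*sin(3*x)/3 - 2*cos(3*x)/9; evaluating from 0 to pi: ∫_{0}^{pi} (-2*x) cos(3*x) dx = (2/9) - (-2/9) = 4/9.
Hence a_3 = (2/pi)·(4/9) = 8/(9*pi).

8/(9*pi)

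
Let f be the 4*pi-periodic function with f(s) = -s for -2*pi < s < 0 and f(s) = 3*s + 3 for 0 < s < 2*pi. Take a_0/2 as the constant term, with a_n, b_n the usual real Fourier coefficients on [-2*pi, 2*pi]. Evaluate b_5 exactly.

2*(3 + 2*pi)/(5*pi)

b_5 = (1/(2*pi)) ∫_{-2*pi}^{2*pi} f(s) sin(5*s/2) ds.
Split the integral at the breakpoints.
Integrating by parts (boundary term plus one more integral), an antiderivative of (-s) sin(5*s/2) is 2*s*cos(5*s/2)/5 - 4*sin(5*s/2)/25; evaluating from -2*pi to 0: ∫_{-2*pi}^{0} (-s) sin(5*s/2) ds = (0) - (4*pi/5) = -4*pi/5.
Integrating by parts (boundary term plus one more integral), an antiderivative of (3*s + 3) sin(5*s/2) is -6*s*cos(5*s/2)/5 + 12*sin(5*s/2)/25 - 6*cos(5*s/2)/5; evaluating from 0 to 2*pi: ∫_{0}^{2*pi} (3*s + 3) sin(5*s/2) ds = (6/5 + 12*pi/5) - (-6/5) = 12/5 + 12*pi/5.
Summing the pieces and multiplying by (1/(2*pi)) gives b_5 = 2*(3 + 2*pi)/(5*pi).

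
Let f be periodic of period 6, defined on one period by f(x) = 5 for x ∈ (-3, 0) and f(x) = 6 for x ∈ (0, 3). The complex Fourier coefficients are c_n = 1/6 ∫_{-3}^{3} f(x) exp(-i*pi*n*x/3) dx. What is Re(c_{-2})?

Since f is real-valued, Re(c_{-2}) = 1/6 ∫_{-3}^{3} f(x) cos(-2*pi*x/3) dx = a_{2}/2.
Split the integral at the breakpoints.
Directly, an antiderivative of (5) cos(-2*pi*x/3) is 15*sin(2*pi*x/3)/(2*pi); evaluating from -3 to 0: ∫_{-3}^{0} (5) cos(-2*pi*x/3) dx = (0) - (0) = 0.
Directly, an antiderivative of (6) cos(-2*pi*x/3) is 9*sin(2*pi*x/3)/pi; evaluating from 0 to 3: ∫_{0}^{3} (6) cos(-2*pi*x/3) dx = (0) - (0) = 0.
So ∫_{-3}^{3} f(x) cos(-2*pi*x/3) dx = 0.
Hence Re(c_{-2}) = (1/6)·(0) = 0.

0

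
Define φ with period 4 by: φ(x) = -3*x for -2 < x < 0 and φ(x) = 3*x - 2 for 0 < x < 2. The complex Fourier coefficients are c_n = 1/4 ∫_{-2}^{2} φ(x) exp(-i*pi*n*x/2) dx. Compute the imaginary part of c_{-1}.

Since φ is real-valued, Im(c_{-1}) = -1/4 ∫_{-2}^{2} φ(x) sin(-pi*x/2) dx = b_{1}/2.
Split the integral at the breakpoints.
Integrating by parts (boundary term plus one more integral), an antiderivative of (-3*x) sin(-pi*x/2) is -6*x*cos(pi*x/2)/pi + 12*sin(pi*x/2)/pi**2; evaluating from -2 to 0: ∫_{-2}^{0} (-3*x) sin(-pi*x/2) dx = (0) - (-12/pi) = 12/pi.
Integrating by parts (boundary term plus one more integral), an antiderivative of (3*x - 2) sin(-pi*x/2) is 6*x*cos(pi*x/2)/pi - 12*sin(pi*x/2)/pi**2 - 4*cos(pi*x/2)/pi; evaluating from 0 to 2: ∫_{0}^{2} (3*x - 2) sin(-pi*x/2) dx = (-8/pi) - (-4/pi) = -4/pi.
So ∫_{-2}^{2} φ(x) sin(-pi*x/2) dx = 8/pi.
Hence Im(c_{-1}) = (-1/4)·(8/pi) = -2/pi.

-2/pi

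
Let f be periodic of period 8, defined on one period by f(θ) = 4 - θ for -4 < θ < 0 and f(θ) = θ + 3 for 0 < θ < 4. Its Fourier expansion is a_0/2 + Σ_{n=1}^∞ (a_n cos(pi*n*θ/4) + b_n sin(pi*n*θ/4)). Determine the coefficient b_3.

b_3 = 1/4 ∫_{-4}^{4} f(θ) sin(3*pi*θ/4) dθ.
Split the integral at the breakpoints.
Integrating by parts (boundary term plus one more integral), an antiderivative of (4 - θ) sin(3*pi*θ/4) is 4*θ*cos(3*pi*θ/4)/(3*pi) - 16*sin(3*pi*θ/4)/(9*pi**2) - 16*cos(3*pi*θ/4)/(3*pi); evaluating from -4 to 0: ∫_{-4}^{0} (4 - θ) sin(3*pi*θ/4) dθ = (-16/(3*pi)) - (32/(3*pi)) = -16/pi.
Integrating by parts (boundary term plus one more integral), an antiderivative of (θ + 3) sin(3*pi*θ/4) is -4*θ*cos(3*pi*θ/4)/(3*pi) + 16*sin(3*pi*θ/4)/(9*pi**2) - 4*cos(3*pi*θ/4)/pi; evaluating from 0 to 4: ∫_{0}^{4} (θ + 3) sin(3*pi*θ/4) dθ = (28/(3*pi)) - (-4/pi) = 40/(3*pi).
Summing the pieces and multiplying by (1/4) gives b_3 = -2/(3*pi).

-2/(3*pi)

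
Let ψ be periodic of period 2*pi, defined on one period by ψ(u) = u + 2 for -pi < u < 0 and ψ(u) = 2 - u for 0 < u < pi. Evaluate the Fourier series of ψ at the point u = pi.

u = pi differs from u = -pi by 1 full period(s), and the series is 2*pi-periodic.
ψ is continuous at u = -pi with value 2 - pi, so the series converges to 2 - pi there.

2 - pi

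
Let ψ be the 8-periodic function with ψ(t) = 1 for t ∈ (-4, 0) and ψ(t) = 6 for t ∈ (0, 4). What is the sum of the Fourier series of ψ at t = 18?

6

t = 18 differs from t = 2 by 2 full period(s), and the series is 8-periodic.
ψ is continuous at t = 2 with value 6, so the series converges to 6 there.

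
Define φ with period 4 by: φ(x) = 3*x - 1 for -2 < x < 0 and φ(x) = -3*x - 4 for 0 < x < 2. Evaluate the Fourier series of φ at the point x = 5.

-7

x = 5 differs from x = 1 by 1 full period(s), and the series is 4-periodic.
φ is continuous at x = 1 with value -7, so the series converges to -7 there.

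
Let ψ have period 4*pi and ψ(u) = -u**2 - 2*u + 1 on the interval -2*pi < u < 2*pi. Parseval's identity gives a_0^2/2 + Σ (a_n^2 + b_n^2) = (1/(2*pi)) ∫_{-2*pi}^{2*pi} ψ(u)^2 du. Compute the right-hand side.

(1/(2*pi)) ∫_{-2*pi}^{2*pi} ψ(u)^2 du = (1/(2*pi)) · (4*pi*(15 + 40*pi**2 + 48*pi**4)/15) = 2 + 16*pi**2/3 + 32*pi**4/5.

2 + 16*pi**2/3 + 32*pi**4/5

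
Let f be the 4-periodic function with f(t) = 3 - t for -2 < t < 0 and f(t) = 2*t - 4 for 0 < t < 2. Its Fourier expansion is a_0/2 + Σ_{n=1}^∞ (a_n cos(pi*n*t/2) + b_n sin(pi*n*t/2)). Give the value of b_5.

-12/(5*pi)

b_5 = 1/2 ∫_{-2}^{2} f(t) sin(5*pi*t/2) dt.
Split the integral at the breakpoints.
Integrating by parts (boundary term plus one more integral), an antiderivative of (3 - t) sin(5*pi*t/2) is 2*t*cos(5*pi*t/2)/(5*pi) - 4*sin(5*pi*t/2)/(25*pi**2) - 6*cos(5*pi*t/2)/(5*pi); evaluating from -2 to 0: ∫_{-2}^{0} (3 - t) sin(5*pi*t/2) dt = (-6/(5*pi)) - (2/pi) = -16/(5*pi).
Integrating by parts (boundary term plus one more integral), an antiderivative of (2*t - 4) sin(5*pi*t/2) is -4*t*cos(5*pi*t/2)/(5*pi) + 8*sin(5*pi*t/2)/(25*pi**2) + 8*cos(5*pi*t/2)/(5*pi); evaluating from 0 to 2: ∫_{0}^{2} (2*t - 4) sin(5*pi*t/2) dt = (0) - (8/(5*pi)) = -8/(5*pi).
Summing the pieces and multiplying by (1/2) gives b_5 = -12/(5*pi).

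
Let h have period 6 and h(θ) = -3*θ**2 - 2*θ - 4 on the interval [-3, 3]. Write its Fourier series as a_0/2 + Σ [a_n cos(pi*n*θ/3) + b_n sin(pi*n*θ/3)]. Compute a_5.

a_5 = 1/3 ∫_{-3}^{3} h(θ) cos(5*pi*θ/3) dθ.
Integrating by parts twice (tabular method), an antiderivative of (-3*θ**2 - 2*θ - 4) cos(5*pi*θ/3) is -9*θ**2*sin(5*pi*θ/3)/(5*pi) - 6*θ*sin(5*pi*θ/3)/(5*pi) - 54*θ*cos(5*pi*θ/3)/(25*pi**2) - 12*sin(5*pi*θ/3)/(5*pi) + 162*sin(5*pi*θ/3)/(125*pi**3) - 18*cos(5*pi*θ/3)/(25*pi**2); evaluating from -3 to 3: ∫_{-3}^{3} (-3*θ**2 - 2*θ - 4) cos(5*pi*θ/3) dθ = (36/(5*pi**2)) - (-144/(25*pi**2)) = 324/(25*pi**2).
Hence a_5 = (1/3)·(324/(25*pi**2)) = 108/(25*pi**2).

108/(25*pi**2)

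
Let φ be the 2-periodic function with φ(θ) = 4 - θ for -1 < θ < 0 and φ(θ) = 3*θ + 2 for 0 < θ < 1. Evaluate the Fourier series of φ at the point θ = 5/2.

θ = 5/2 differs from θ = 1/2 by 1 full period(s), and the series is 2-periodic.
φ is continuous at θ = 1/2 with value 7/2, so the series converges to 7/2 there.

7/2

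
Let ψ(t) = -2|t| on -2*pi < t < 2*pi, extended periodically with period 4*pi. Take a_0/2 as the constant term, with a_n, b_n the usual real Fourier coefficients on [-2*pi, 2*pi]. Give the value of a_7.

a_7 = (1/(2*pi)) ∫_{-2*pi}^{2*pi} ψ(t) cos(7*t/2) dt.
ψ is even and cos(7*t/2) is even, so the integrand is even and a_7 = 1/pi ∫_0^{2*pi} ψ(t) cos(7*t/2) dt.
Integrating by parts (boundary term plus one more integral), an antiderivative of (-2*t) cos(7*t/2) is -4*t*sin(7*t/2)/7 - 8*cos(7*t/2)/49; evaluating from 0 to 2*pi: ∫_{0}^{2*pi} (-2*t) cos(7*t/2) dt = (8/49) - (-8/49) = 16/49.
Hence a_7 = (1/pi)·(16/49) = 16/(49*pi).

16/(49*pi)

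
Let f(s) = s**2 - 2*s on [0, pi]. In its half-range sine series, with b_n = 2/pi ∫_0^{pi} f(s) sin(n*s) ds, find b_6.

2/3 - pi/3

b_6 = 2/pi ∫_0^{pi} (s**2 - 2*s) sin(6*s) ds.
Integrating by parts twice (tabular method), an antiderivative of (s**2 - 2*s) sin(6*s) is -s**2*cos(6*s)/6 + s*sin(6*s)/18 + s*cos(6*s)/3 - sin(6*s)/18 + cos(6*s)/108; evaluating from 0 to pi: ∫_{0}^{pi} (s**2 - 2*s) sin(6*s) ds = (-pi**2/6 + 1/108 + pi/3) - (1/108) = pi*(2 - pi)/6.
Hence b_6 = (2/pi)·(pi*(2 - pi)/6) = 2/3 - pi/3.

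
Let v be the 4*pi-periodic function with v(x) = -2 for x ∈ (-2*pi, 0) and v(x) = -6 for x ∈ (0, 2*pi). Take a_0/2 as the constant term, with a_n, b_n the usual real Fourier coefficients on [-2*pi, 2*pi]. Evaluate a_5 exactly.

0

a_5 = (1/(2*pi)) ∫_{-2*pi}^{2*pi} v(x) cos(5*x/2) dx.
Split the integral at the breakpoints.
Directly, an antiderivative of (-2) cos(5*x/2) is -4*sin(5*x/2)/5; evaluating from -2*pi to 0: ∫_{-2*pi}^{0} (-2) cos(5*x/2) dx = (0) - (0) = 0.
Directly, an antiderivative of (-6) cos(5*x/2) is -12*sin(5*x/2)/5; evaluating from 0 to 2*pi: ∫_{0}^{2*pi} (-6) cos(5*x/2) dx = (0) - (0) = 0.
Summing the pieces and multiplying by (1/(2*pi)) gives a_5 = 0.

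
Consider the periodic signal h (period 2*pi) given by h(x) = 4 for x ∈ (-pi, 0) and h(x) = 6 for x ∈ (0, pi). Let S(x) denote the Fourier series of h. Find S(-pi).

5

At x = -pi the one-sided limits are h(-pi^-) = 6 and h(-pi^+) = 4.
By Dirichlet's theorem the series converges to their average, [(6) + (4)]/2 = 5.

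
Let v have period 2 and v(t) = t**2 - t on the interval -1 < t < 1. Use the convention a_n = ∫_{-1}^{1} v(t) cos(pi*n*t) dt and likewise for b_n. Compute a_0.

a_0 = ∫_{-1}^{1} v(t) dt = 2/3.

2/3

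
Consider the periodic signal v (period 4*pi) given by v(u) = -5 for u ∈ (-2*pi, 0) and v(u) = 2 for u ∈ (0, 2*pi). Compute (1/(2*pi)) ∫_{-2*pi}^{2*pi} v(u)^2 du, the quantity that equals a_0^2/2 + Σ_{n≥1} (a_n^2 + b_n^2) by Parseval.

(1/(2*pi)) ∫_{-2*pi}^{2*pi} v(u)^2 du = (1/(2*pi)) · (58*pi) = 29.

29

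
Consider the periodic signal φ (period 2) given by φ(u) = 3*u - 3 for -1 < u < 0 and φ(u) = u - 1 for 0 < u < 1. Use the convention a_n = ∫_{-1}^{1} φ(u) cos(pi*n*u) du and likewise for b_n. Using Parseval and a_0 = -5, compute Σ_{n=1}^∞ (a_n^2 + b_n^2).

Parseval: a_0^2/2 + Σ_{n≥1} (a_n^2+b_n^2) = ∫_{-1}^{1} φ(u)^2 du = 64/3.
Subtract a_0^2/2 = 25/2: Σ (a_n^2+b_n^2) = 53/6.

53/6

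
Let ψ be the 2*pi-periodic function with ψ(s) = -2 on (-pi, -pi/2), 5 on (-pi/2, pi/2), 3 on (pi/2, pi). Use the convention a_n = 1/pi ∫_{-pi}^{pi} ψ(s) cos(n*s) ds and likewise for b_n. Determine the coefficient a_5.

9/(5*pi)

a_5 = 1/pi ∫_{-pi}^{pi} ψ(s) cos(5*s) ds.
Split the integral at the breakpoints.
Directly, an antiderivative of (-2) cos(5*s) is -2*sin(5*s)/5; evaluating from -pi to -pi/2: ∫_{-pi}^{-pi/2} (-2) cos(5*s) ds = (2/5) - (0) = 2/5.
Directly, an antiderivative of (5) cos(5*s) is sin(5*s); evaluating from -pi/2 to pi/2: ∫_{-pi/2}^{pi/2} (5) cos(5*s) ds = (1) - (-1) = 2.
Directly, an antiderivative of (3) cos(5*s) is 3*sin(5*s)/5; evaluating from pi/2 to pi: ∫_{pi/2}^{pi} (3) cos(5*s) ds = (0) - (3/5) = -3/5.
Summing the pieces and multiplying by (1/pi) gives a_5 = 9/(5*pi).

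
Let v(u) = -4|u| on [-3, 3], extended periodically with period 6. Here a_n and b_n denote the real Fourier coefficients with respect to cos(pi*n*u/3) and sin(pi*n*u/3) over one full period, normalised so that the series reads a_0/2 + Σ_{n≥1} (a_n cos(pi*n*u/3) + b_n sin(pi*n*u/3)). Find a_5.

48/(25*pi**2)

a_5 = 1/3 ∫_{-3}^{3} v(u) cos(5*pi*u/3) du.
v is even and cos(5*pi*u/3) is even, so the integrand is even and a_5 = 2/3 ∫_0^{3} v(u) cos(5*pi*u/3) du.
Integrating by parts (boundary term plus one more integral), an antiderivative of (-4*u) cos(5*pi*u/3) is -12*u*sin(5*pi*u/3)/(5*pi) - 36*cos(5*pi*u/3)/(25*pi**2); evaluating from 0 to 3: ∫_{0}^{3} (-4*u) cos(5*pi*u/3) du = (36/(25*pi**2)) - (-36/(25*pi**2)) = 72/(25*pi**2).
Hence a_5 = (2/3)·(72/(25*pi**2)) = 48/(25*pi**2).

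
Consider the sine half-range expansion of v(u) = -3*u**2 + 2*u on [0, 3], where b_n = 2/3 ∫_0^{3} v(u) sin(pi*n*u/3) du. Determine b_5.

b_5 = 2/3 ∫_0^{3} (-3*u**2 + 2*u) sin(5*pi*u/3) du.
Integrating by parts twice (tabular method), an antiderivative of (-3*u**2 + 2*u) sin(5*pi*u/3) is 9*u**2*cos(5*pi*u/3)/(5*pi) - 54*u*sin(5*pi*u/3)/(25*pi**2) - 6*u*cos(5*pi*u/3)/(5*pi) + 18*sin(5*pi*u/3)/(25*pi**2) - 162*cos(5*pi*u/3)/(125*pi**3); evaluating from 0 to 3: ∫_{0}^{3} (-3*u**2 + 2*u) sin(5*pi*u/3) du = (9*(18 - 175*pi**2)/(125*pi**3)) - (-162/(125*pi**3)) = 9*(36 - 175*pi**2)/(125*pi**3).
Hence b_5 = (2/3)·(9*(36 - 175*pi**2)/(125*pi**3)) = 6*(36 - 175*pi**2)/(125*pi**3).

6*(36 - 175*pi**2)/(125*pi**3)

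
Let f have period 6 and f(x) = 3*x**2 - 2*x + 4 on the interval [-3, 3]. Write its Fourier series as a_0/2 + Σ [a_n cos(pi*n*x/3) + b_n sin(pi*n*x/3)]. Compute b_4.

b_4 = 1/3 ∫_{-3}^{3} f(x) sin(4*pi*x/3) dx.
Integrating by parts twice (tabular method), an antiderivative of (3*x**2 - 2*x + 4) sin(4*pi*x/3) is -9*x**2*cos(4*pi*x/3)/(4*pi) + 27*x*sin(4*pi*x/3)/(8*pi**2) + 3*x*cos(4*pi*x/3)/(2*pi) - 9*sin(4*pi*x/3)/(8*pi**2) - 3*cos(4*pi*x/3)/pi + 81*cos(4*pi*x/3)/(32*pi**3); evaluating from -3 to 3: ∫_{-3}^{3} (3*x**2 - 2*x + 4) sin(4*pi*x/3) dx = (3*(27 - 200*pi**2)/(32*pi**3)) - (3*(27 - 296*pi**2)/(32*pi**3)) = 9/pi.
Hence b_4 = (1/3)·(9/pi) = 3/pi.

3/pi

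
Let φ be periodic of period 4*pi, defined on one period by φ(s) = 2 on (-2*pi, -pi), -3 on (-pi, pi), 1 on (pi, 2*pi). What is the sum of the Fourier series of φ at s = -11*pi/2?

s = -11*pi/2 differs from s = -3*pi/2 by -1 full period(s), and the series is 4*pi-periodic.
φ is continuous at s = -3*pi/2 with value 2, so the series converges to 2 there.

2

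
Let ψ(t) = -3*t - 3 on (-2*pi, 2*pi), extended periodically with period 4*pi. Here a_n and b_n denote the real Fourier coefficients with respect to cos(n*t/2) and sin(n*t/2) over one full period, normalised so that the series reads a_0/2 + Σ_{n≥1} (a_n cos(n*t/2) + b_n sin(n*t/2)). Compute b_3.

b_3 = (1/(2*pi)) ∫_{-2*pi}^{2*pi} ψ(t) sin(3*t/2) dt.
Integrating by parts (boundary term plus one more integral), an antiderivative of (-3*t - 3) sin(3*t/2) is 2*t*cos(3*t/2) - 4*sin(3*t/2)/3 + 2*cos(3*t/2); evaluating from -2*pi to 2*pi: ∫_{-2*pi}^{2*pi} (-3*t - 3) sin(3*t/2) dt = (-4*pi - 2) - (-2 + 4*pi) = -8*pi.
Hence b_3 = (1/(2*pi))·(-8*pi) = -4.

-4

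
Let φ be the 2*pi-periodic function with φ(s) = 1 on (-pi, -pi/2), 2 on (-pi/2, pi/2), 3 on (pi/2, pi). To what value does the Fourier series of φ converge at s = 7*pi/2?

s = 7*pi/2 differs from s = -pi/2 by 2 full period(s), and the series is 2*pi-periodic.
At s = -pi/2 the one-sided limits are φ(-pi/2^-) = 1 and φ(-pi/2^+) = 2.
By Dirichlet's theorem the series converges to their average, [(1) + (2)]/2 = 3/2.

3/2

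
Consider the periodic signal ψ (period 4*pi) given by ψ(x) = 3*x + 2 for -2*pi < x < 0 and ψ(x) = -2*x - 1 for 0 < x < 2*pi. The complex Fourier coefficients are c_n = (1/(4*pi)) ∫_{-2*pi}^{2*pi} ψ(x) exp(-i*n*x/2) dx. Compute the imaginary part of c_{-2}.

Since ψ is real-valued, Im(c_{-2}) = -(1/(4*pi)) ∫_{-2*pi}^{2*pi} ψ(x) sin(-x) dx = b_{2}/2.
Split the integral at the breakpoints.
Integrating by parts (boundary term plus one more integral), an antiderivative of (3*x + 2) sin(-x) is 3*x*cos(x) - 3*sin(x) + 2*cos(x); evaluating from -2*pi to 0: ∫_{-2*pi}^{0} (3*x + 2) sin(-x) dx = (2) - (2 - 6*pi) = 6*pi.
Integrating by parts (boundary term plus one more integral), an antiderivative of (-2*x - 1) sin(-x) is -2*x*cos(x) + 2*sin(x) - cos(x); evaluating from 0 to 2*pi: ∫_{0}^{2*pi} (-2*x - 1) sin(-x) dx = (-4*pi - 1) - (-1) = -4*pi.
So ∫_{-2*pi}^{2*pi} ψ(x) sin(-x) dx = 2*pi.
Hence Im(c_{-2}) = (-1/(4*pi))·(2*pi) = -1/2.

-1/2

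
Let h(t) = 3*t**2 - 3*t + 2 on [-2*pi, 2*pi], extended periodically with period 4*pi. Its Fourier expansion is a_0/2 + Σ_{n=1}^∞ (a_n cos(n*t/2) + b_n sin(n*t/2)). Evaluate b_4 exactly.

3

b_4 = (1/(2*pi)) ∫_{-2*pi}^{2*pi} h(t) sin(2*t) dt.
Integrating by parts twice (tabular method), an antiderivative of (3*t**2 - 3*t + 2) sin(2*t) is -3*t**2*cos(2*t)/2 + 3*t*sin(2*t)/2 + 3*t*cos(2*t)/2 - 3*sin(2*t)/4 - cos(2*t)/4; evaluating from -2*pi to 2*pi: ∫_{-2*pi}^{2*pi} (3*t**2 - 3*t + 2) sin(2*t) dt = (-6*pi**2 - 1/4 + 3*pi) - (-6*pi**2 - 3*pi - 1/4) = 6*pi.
Hence b_4 = (1/(2*pi))·(6*pi) = 3.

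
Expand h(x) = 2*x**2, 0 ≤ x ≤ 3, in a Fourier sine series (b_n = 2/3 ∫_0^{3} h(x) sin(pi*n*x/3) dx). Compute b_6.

-6/pi

b_6 = 2/3 ∫_0^{3} (2*x**2) sin(2*pi*x) dx.
Integrating by parts twice (tabular method), an antiderivative of (2*x**2) sin(2*pi*x) is -x**2*cos(2*pi*x)/pi + x*sin(2*pi*x)/pi**2 + cos(2*pi*x)/(2*pi**3); evaluating from 0 to 3: ∫_{0}^{3} (2*x**2) sin(2*pi*x) dx = (-9/pi + 1/(2*pi**3)) - (1/(2*pi**3)) = -9/pi.
Hence b_6 = (2/3)·(-9/pi) = -6/pi.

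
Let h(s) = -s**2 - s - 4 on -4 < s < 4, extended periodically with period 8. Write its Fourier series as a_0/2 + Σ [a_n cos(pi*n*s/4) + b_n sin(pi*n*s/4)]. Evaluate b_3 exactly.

b_3 = 1/4 ∫_{-4}^{4} h(s) sin(3*pi*s/4) ds.
Integrating by parts twice (tabular method), an antiderivative of (-s**2 - s - 4) sin(3*pi*s/4) is 4*s**2*cos(3*pi*s/4)/(3*pi) - 32*s*sin(3*pi*s/4)/(9*pi**2) + 4*s*cos(3*pi*s/4)/(3*pi) - 16*sin(3*pi*s/4)/(9*pi**2) - 128*cos(3*pi*s/4)/(27*pi**3) + 16*cos(3*pi*s/4)/(3*pi); evaluating from -4 to 4: ∫_{-4}^{4} (-s**2 - s - 4) sin(3*pi*s/4) ds = (-32/pi + 128/(27*pi**3)) - (64*(2 - 9*pi**2)/(27*pi**3)) = -32/(3*pi).
Hence b_3 = (1/4)·(-32/(3*pi)) = -8/(3*pi).

-8/(3*pi)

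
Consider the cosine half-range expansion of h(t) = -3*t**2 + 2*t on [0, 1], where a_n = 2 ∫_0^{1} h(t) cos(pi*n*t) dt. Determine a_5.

4/(25*pi**2)

a_5 = 2 ∫_0^{1} (-3*t**2 + 2*t) cos(5*pi*t) dt.
Integrating by parts twice (tabular method), an antiderivative of (-3*t**2 + 2*t) cos(5*pi*t) is -3*t**2*sin(5*pi*t)/(5*pi) + 2*t*sin(5*pi*t)/(5*pi) - 6*t*cos(5*pi*t)/(25*pi**2) + 6*sin(5*pi*t)/(125*pi**3) + 2*cos(5*pi*t)/(25*pi**2); evaluating from 0 to 1: ∫_{0}^{1} (-3*t**2 + 2*t) cos(5*pi*t) dt = (4/(25*pi**2)) - (2/(25*pi**2)) = 2/(25*pi**2).
Hence a_5 = 2·(2/(25*pi**2)) = 4/(25*pi**2).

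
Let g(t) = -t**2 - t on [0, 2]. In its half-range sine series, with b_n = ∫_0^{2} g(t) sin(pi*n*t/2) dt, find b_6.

b_6 = ∫_0^{2} (-t**2 - t) sin(3*pi*t) dt.
Integrating by parts twice (tabular method), an antiderivative of (-t**2 - t) sin(3*pi*t) is t**2*cos(3*pi*t)/(3*pi) - 2*t*sin(3*pi*t)/(9*pi**2) + t*cos(3*pi*t)/(3*pi) - sin(3*pi*t)/(9*pi**2) - 2*cos(3*pi*t)/(27*pi**3); evaluating from 0 to 2: ∫_{0}^{2} (-t**2 - t) sin(3*pi*t) dt = (-2/(27*pi**3) + 2/pi) - (-2/(27*pi**3)) = 2/pi.
Hence b_6 = 2/pi.

2/pi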